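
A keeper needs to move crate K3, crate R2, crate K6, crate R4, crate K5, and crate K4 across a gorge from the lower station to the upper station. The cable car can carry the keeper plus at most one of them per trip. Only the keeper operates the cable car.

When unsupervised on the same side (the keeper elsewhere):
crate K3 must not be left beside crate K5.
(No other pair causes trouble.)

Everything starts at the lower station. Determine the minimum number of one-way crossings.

11

Counting alone: the keeper can take at most 1 across per trip to the upper station, so moving all 6 needs at least 6 loaded trips out, with a return between consecutive ones — at least 11 crossings.
The plan below uses exactly 11 crossings, so it is optimal:
1. Keeper goes to the upper station with crate K3.  [the lower station: crate K4, crate K5, crate K6, crate R2, crate R4 | the upper station: crate K3]
2. Keeper goes back to the lower station alone.  [the lower station: crate K4, crate K5, crate K6, crate R2, crate R4 | the upper station: crate K3]
3. Keeper goes to the upper station with crate R2.  [the lower station: crate K4, crate K5, crate K6, crate R4 | the upper station: crate K3, crate R2]
4. Keeper goes back to the lower station alone.  [the lower station: crate K4, crate K5, crate K6, crate R4 | the upper station: crate K3, crate R2]
5. Keeper goes to the upper station with crate K6.  [the lower station: crate K4, crate K5, crate R4 | the upper station: crate K3, crate K6, crate R2]
6. Keeper goes back to the lower station alone.  [the lower station: crate K4, crate K5, crate R4 | the upper station: crate K3, crate K6, crate R2]
7. Keeper goes to the upper station with crate R4.  [the lower station: crate K4, crate K5 | the upper station: crate K3, crate K6, crate R2, crate R4]
8. Keeper goes back to the lower station alone.  [the lower station: crate K4, crate K5 | the upper station: crate K3, crate K6, crate R2, crate R4]
9. Keeper goes to the upper station with crate K4.  [the lower station: crate K5 | the upper station: crate K3, crate K4, crate K6, crate R2, crate R4]
10. Keeper goes back to the lower station alone.  [the lower station: crate K5 | the upper station: crate K3, crate K4, crate K6, crate R2, crate R4]
11. Keeper goes to the upper station with crate K5.  [the lower station: — | the upper station: crate K3, crate K4, crate K5, crate K6, crate R2, crate R4]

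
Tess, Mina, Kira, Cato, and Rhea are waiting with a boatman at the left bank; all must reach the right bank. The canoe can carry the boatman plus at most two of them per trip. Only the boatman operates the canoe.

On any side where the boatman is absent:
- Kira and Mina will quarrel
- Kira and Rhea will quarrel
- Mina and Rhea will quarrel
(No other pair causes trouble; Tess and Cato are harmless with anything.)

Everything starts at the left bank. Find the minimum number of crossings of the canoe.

Counting alone: the boatman can take at most 2 across per trip to the right bank, so moving all 5 needs at least 3 loaded trips out, with a return between consecutive ones — at least 5 crossings.
The safety rule pushes this higher. Following every safe sequence of crossings, the most of the 5 that can be at the right bank as the canoe arrives there on crossing 5 is 4 — never all 5.
So no plan with fewer than 7 crossings exists, and this one achieves 7:
1. Boatman goes to the right bank with Kira and Mina.  [the left bank: Cato, Rhea, Tess | the right bank: Kira, Mina]
2. Boatman goes back to the left bank with Mina.  [the left bank: Cato, Mina, Rhea, Tess | the right bank: Kira]
3. Boatman goes to the right bank with Mina and Tess.  [the left bank: Cato, Rhea | the right bank: Kira, Mina, Tess]
4. Boatman goes back to the left bank with Mina.  [the left bank: Cato, Mina, Rhea | the right bank: Kira, Tess]
5. Boatman goes to the right bank with Cato and Mina.  [the left bank: Rhea | the right bank: Cato, Kira, Mina, Tess]
6. Boatman goes back to the left bank with Mina.  [the left bank: Mina, Rhea | the right bank: Cato, Kira, Tess]
7. Boatman goes to the right bank with Mina and Rhea.  [the left bank: — | the right bank: Cato, Kira, Mina, Rhea, Tess]

7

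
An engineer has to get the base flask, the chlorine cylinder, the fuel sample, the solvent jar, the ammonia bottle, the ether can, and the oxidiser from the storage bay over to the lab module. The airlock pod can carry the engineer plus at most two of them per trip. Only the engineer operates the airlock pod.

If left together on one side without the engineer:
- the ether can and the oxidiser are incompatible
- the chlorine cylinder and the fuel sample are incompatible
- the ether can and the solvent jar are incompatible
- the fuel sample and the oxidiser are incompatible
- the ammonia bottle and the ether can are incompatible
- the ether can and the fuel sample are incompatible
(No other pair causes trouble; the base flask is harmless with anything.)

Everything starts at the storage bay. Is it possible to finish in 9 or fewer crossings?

Counting alone: the engineer can take at most 2 across per trip to the lab module, so moving all 7 needs at least 4 loaded trips out, with a return between consecutive ones — at least 7 crossings.
The safety rule pushes this higher. Following every safe sequence of crossings, the most of the 7 that can be at the lab module as the airlock pod arrives there on crossings 7, 9 is 5, 6 respectively — never all 7.
So the move cannot be finished within 9 crossings. (The shortest complete plan takes 11:)
1. Engineer goes to the lab module with the ether can and the fuel sample.
2. Engineer goes back to the storage bay with the fuel sample.
3. Engineer goes to the lab module with the base flask and the fuel sample.
4. Engineer goes back to the storage bay with the fuel sample.
5. Engineer goes to the lab module with the chlorine cylinder and the fuel sample.
6. Engineer goes back to the storage bay with the fuel sample.
7. Engineer goes to the lab module with the oxidiser and the solvent jar.
8. Engineer goes back to the storage bay with the ether can.
9. Engineer goes to the lab module with the ammonia bottle and the fuel sample.
10. Engineer goes back to the storage bay with the fuel sample.
11. Engineer goes to the lab module with the ether can and the fuel sample.

No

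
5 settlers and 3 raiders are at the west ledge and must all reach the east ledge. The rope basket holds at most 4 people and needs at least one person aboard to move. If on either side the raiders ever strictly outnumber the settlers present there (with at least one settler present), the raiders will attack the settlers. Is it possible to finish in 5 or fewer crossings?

Yes — this plan uses 5 crossings (≤ 5):
1. 2 raiders → the east ledge.  (the west ledge: 5S 1R; the east ledge: 0S 2R)
2. 1 raider ← the west ledge.  (the west ledge: 5S 2R; the east ledge: 0S 1R)
3. 3 settlers and 1 raider → the east ledge.  (the west ledge: 2S 1R; the east ledge: 3S 2R)
4. 1 raider ← the west ledge.  (the west ledge: 2S 2R; the east ledge: 3S 1R)
5. 2 settlers and 2 raiders → the east ledge.  (the west ledge: 0S 0R; the east ledge: 5S 3R)

Yes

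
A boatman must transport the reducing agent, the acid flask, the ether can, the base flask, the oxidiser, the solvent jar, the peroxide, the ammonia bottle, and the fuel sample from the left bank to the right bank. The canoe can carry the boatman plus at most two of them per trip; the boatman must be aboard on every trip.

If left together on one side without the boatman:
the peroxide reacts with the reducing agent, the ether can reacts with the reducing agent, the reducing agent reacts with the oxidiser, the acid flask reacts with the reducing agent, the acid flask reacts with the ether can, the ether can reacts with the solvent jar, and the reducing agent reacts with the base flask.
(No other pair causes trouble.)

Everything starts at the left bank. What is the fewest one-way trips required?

Counting alone: the boatman can take at most 2 across per trip to the right bank, so moving all 9 needs at least 5 loaded trips out, with a return between consecutive ones — at least 9 crossings.
The safety rule pushes this higher. Following every safe sequence of crossings, the most of the 9 that can be at the right bank as the canoe arrives there on crossings 9, 11, 13 is 6, 7, 8 respectively — never all 9.
So no plan with fewer than 15 crossings exists, and this one achieves 15:
1. Boatman goes to the right bank with the ether can and the reducing agent.
2. Boatman goes back to the left bank with the reducing agent.
3. Boatman goes to the right bank with the base flask and the reducing agent.
4. Boatman goes back to the left bank with the reducing agent.
5. Boatman goes to the right bank with the oxidiser and the reducing agent.
6. Boatman goes back to the left bank with the reducing agent.
7. Boatman goes to the right bank with the peroxide and the reducing agent.
8. Boatman goes back to the left bank with the reducing agent.
9. Boatman goes to the right bank with the ammonia bottle and the reducing agent.
10. Boatman goes back to the left bank with the reducing agent.
11. Boatman goes to the right bank with the fuel sample and the reducing agent.
12. Boatman goes back to the left bank with the reducing agent.
13. Boatman goes to the right bank with the acid flask and the solvent jar.
14. Boatman goes back to the left bank with the ether can.
15. Boatman goes to the right bank with the ether can and the reducing agent.

15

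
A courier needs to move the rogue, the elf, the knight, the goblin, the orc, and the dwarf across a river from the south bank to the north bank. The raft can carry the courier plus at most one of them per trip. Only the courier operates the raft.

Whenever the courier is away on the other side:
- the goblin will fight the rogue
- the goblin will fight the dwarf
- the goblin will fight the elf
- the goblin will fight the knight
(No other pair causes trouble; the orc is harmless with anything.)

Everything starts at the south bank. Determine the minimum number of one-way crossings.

impossible

Following every safe sequence of crossings from the start, the most of the 6 that can be at the north bank as the raft arrives there on crossings 1, 3, 5 is 1, 2, 3 respectively; the best ever achieved is 3 of 6.
From crossing 7 on, no configuration arises that was not already reachable earlier: only 22 distinct safe configurations (who is on which side, and where the raft is) can ever be reached, none of them has everyone across, and every continuation just revisits them. So no valid plan exists.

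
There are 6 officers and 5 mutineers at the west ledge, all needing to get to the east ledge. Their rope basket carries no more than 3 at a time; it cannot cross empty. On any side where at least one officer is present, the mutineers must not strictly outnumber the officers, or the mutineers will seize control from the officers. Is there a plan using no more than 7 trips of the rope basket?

Counting alone: each trip to the east ledge takes at most 3 across and each return brings at least 1 back, so after t trips out (and t−1 returns) at most 3t − (t−1) of the 11 are across; that first reaches 11 at t = 5, so at least 9 crossings are needed.
Since 7 < 9, 7 crossings cannot be enough. (The shortest complete plan in fact takes 9:)
1. 3 mutineers → the east ledge.  (the west ledge: 6O 2M; the east ledge: 0O 3M)
2. 1 mutineer ← the west ledge.  (the west ledge: 6O 3M; the east ledge: 0O 2M)
3. 3 officers → the east ledge.  (the west ledge: 3O 3M; the east ledge: 3O 2M)
4. 1 officer ← the west ledge.  (the west ledge: 4O 3M; the east ledge: 2O 2M)
5. 2 officers and 1 mutineer → the east ledge.  (the west ledge: 2O 2M; the east ledge: 4O 3M)
6. 1 officer ← the west ledge.  (the west ledge: 3O 2M; the east ledge: 3O 3M)
7. 2 officers and 1 mutineer → the east ledge.  (the west ledge: 1O 1M; the east ledge: 5O 4M)
8. 1 officer ← the west ledge.  (the west ledge: 2O 1M; the east ledge: 4O 4M)
9. 2 officers and 1 mutineer → the east ledge.  (the west ledge: 0O 0M; the east ledge: 6O 5M)

No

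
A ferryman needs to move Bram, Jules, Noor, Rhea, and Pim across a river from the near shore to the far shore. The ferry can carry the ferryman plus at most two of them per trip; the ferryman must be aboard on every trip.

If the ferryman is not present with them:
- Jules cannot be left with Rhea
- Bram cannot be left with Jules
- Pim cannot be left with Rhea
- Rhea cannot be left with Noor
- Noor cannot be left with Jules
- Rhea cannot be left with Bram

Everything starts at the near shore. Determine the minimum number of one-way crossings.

Counting alone: the ferryman can take at most 2 across per trip to the far shore, so moving all 5 needs at least 3 loaded trips out, with a return between consecutive ones — at least 5 crossings.
The safety rule pushes this higher. Following every safe sequence of crossings, the most of the 5 that can be at the far shore as the ferry arrives there on crossing 5 is 4 — never all 5.
So no plan with fewer than 7 crossings exists, and this one achieves 7:
1. Ferryman goes to the far shore with Jules and Rhea.  [the near shore: Bram, Noor, Pim | the far shore: Jules, Rhea]
2. Ferryman goes back to the near shore with Jules.  [the near shore: Bram, Jules, Noor, Pim | the far shore: Rhea]
3. Ferryman goes to the far shore with Bram and Noor.  [the near shore: Jules, Pim | the far shore: Bram, Noor, Rhea]
4. Ferryman goes back to the near shore with Rhea.  [the near shore: Jules, Pim, Rhea | the far shore: Bram, Noor]
5. Ferryman goes to the far shore with Jules and Pim.  [the near shore: Rhea | the far shore: Bram, Jules, Noor, Pim]
6. Ferryman goes back to the near shore with Jules.  [the near shore: Jules, Rhea | the far shore: Bram, Noor, Pim]
7. Ferryman goes to the far shore with Jules and Rhea.  [the near shore: — | the far shore: Bram, Jules, Noor, Pim, Rhea]

7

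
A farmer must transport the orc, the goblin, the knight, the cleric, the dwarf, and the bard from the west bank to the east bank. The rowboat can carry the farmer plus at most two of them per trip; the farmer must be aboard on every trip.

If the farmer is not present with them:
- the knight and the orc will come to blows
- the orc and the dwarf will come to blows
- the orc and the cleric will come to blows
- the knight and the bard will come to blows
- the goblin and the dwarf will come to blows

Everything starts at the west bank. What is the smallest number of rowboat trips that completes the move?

impossible

Whatever the first load, the items left behind include a forbidden pair without the farmer. No opening move is safe, so no plan exists.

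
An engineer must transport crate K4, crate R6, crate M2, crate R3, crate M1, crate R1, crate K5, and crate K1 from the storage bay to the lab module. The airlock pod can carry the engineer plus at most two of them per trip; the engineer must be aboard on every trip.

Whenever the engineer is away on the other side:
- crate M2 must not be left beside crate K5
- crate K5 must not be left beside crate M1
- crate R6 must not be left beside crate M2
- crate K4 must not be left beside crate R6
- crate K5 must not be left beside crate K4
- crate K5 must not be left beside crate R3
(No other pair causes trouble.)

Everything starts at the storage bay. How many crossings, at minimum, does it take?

Counting alone: the engineer can take at most 2 across per trip to the lab module, so moving all 8 needs at least 4 loaded trips out, with a return between consecutive ones — at least 7 crossings.
The safety rule pushes this higher. Following every safe sequence of crossings, the most of the 8 that can be at the lab module as the airlock pod arrives there on crossing 7 is 7 — never all 8.
So no plan with fewer than 9 crossings exists, and this one achieves 9:
1. Engineer goes to the lab module with crate K5 and crate R6.  [the storage bay: crate K1, crate K4, crate M1, crate M2, crate R1, crate R3 | the lab module: crate K5, crate R6]
2. Engineer goes back to the storage bay alone.  [the storage bay: crate K1, crate K4, crate M1, crate M2, crate R1, crate R3 | the lab module: crate K5, crate R6]
3. Engineer goes to the lab module with crate K4 and crate M2.  [the storage bay: crate K1, crate M1, crate R1, crate R3 | the lab module: crate K4, crate K5, crate M2, crate R6]
4. Engineer goes back to the storage bay with crate K5 and crate R6.  [the storage bay: crate K1, crate K5, crate M1, crate R1, crate R3, crate R6 | the lab module: crate K4, crate M2]
5. Engineer goes to the lab module with crate M1 and crate R3.  [the storage bay: crate K1, crate K5, crate R1, crate R6 | the lab module: crate K4, crate M1, crate M2, crate R3]
6. Engineer goes back to the storage bay alone.  [the storage bay: crate K1, crate K5, crate R1, crate R6 | the lab module: crate K4, crate M1, crate M2, crate R3]
7. Engineer goes to the lab module with crate K1 and crate R1.  [the storage bay: crate K5, crate R6 | the lab module: crate K1, crate K4, crate M1, crate M2, crate R1, crate R3]
8. Engineer goes back to the storage bay alone.  [the storage bay: crate K5, crate R6 | the lab module: crate K1, crate K4, crate M1, crate M2, crate R1, crate R3]
9. Engineer goes to the lab module with crate K5 and crate R6.  [the storage bay: — | the lab module: crate K1, crate K4, crate K5, crate M1, crate M2, crate R1, crate R3, crate R6]

9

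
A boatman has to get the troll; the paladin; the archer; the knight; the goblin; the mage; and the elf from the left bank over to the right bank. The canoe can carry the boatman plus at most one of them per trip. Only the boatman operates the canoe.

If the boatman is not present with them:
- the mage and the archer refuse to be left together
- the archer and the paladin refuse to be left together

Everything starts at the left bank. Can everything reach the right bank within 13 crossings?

No

Counting alone: the boatman can take at most 1 across per trip to the right bank, so moving all 7 needs at least 7 loaded trips out, with a return between consecutive ones — at least 13 crossings.
The safety rule pushes this higher. Following every safe sequence of crossings, the most of the 7 that can be at the right bank as the canoe arrives there on crossing 13 is 6 — never all 7.
So the move cannot be finished within 13 crossings. (The shortest complete plan takes 15:)
1. Boatman goes to the right bank with the archer.
2. Boatman goes back to the left bank alone.
3. Boatman goes to the right bank with the troll.
4. Boatman goes back to the left bank alone.
5. Boatman goes to the right bank with the paladin.
6. Boatman goes back to the left bank with the archer.
7. Boatman goes to the right bank with the mage.
8. Boatman goes back to the left bank alone.
9. Boatman goes to the right bank with the knight.
10. Boatman goes back to the left bank alone.
11. Boatman goes to the right bank with the goblin.
12. Boatman goes back to the left bank alone.
13. Boatman goes to the right bank with the elf.
14. Boatman goes back to the left bank alone.
15. Boatman goes to the right bank with the archer.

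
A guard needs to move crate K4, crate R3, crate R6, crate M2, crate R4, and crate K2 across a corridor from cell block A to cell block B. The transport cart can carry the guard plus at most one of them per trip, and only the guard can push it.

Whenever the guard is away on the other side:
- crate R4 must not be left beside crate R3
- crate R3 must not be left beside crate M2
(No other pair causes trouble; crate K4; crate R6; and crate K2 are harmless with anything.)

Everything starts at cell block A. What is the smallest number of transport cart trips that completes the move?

Counting alone: the guard can take at most 1 across per trip to cell block B, so moving all 6 needs at least 6 loaded trips out, with a return between consecutive ones — at least 11 crossings.
The safety rule pushes this higher. Following every safe sequence of crossings, the most of the 6 that can be at cell block B as the transport cart arrives there on crossing 11 is 5 — never all 6.
So no plan with fewer than 13 crossings exists, and this one achieves 13:
1. Guard goes to cell block B with crate R3.  [cell block A: crate K2, crate K4, crate M2, crate R4, crate R6 | cell block B: crate R3]
2. Guard goes back to cell block A alone.  [cell block A: crate K2, crate K4, crate M2, crate R4, crate R6 | cell block B: crate R3]
3. Guard goes to cell block B with crate K4.  [cell block A: crate K2, crate M2, crate R4, crate R6 | cell block B: crate K4, crate R3]
4. Guard goes back to cell block A alone.  [cell block A: crate K2, crate M2, crate R4, crate R6 | cell block B: crate K4, crate R3]
5. Guard goes to cell block B with crate R6.  [cell block A: crate K2, crate M2, crate R4 | cell block B: crate K4, crate R3, crate R6]
6. Guard goes back to cell block A alone.  [cell block A: crate K2, crate M2, crate R4 | cell block B: crate K4, crate R3, crate R6]
7. Guard goes to cell block B with crate M2.  [cell block A: crate K2, crate R4 | cell block B: crate K4, crate M2, crate R3, crate R6]
8. Guard goes back to cell block A with crate R3.  [cell block A: crate K2, crate R3, crate R4 | cell block B: crate K4, crate M2, crate R6]
9. Guard goes to cell block B with crate R4.  [cell block A: crate K2, crate R3 | cell block B: crate K4, crate M2, crate R4, crate R6]
10. Guard goes back to cell block A alone.  [cell block A: crate K2, crate R3 | cell block B: crate K4, crate M2, crate R4, crate R6]
11. Guard goes to cell block B with crate K2.  [cell block A: crate R3 | cell block B: crate K2, crate K4, crate M2, crate R4, crate R6]
12. Guard goes back to cell block A alone.  [cell block A: crate R3 | cell block B: crate K2, crate K4, crate M2, crate R4, crate R6]
13. Guard goes to cell block B with crate R3.  [cell block A: — | cell block B: crate K2, crate K4, crate M2, crate R3, crate R4, crate R6]

13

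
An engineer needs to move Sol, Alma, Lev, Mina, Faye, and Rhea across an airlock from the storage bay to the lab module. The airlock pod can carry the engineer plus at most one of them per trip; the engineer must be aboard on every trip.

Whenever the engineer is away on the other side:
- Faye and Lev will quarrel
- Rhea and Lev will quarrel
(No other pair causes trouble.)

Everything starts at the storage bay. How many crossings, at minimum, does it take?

13

Counting alone: the engineer can take at most 1 across per trip to the lab module, so moving all 6 needs at least 6 loaded trips out, with a return between consecutive ones — at least 11 crossings.
The safety rule pushes this higher. Following every safe sequence of crossings, the most of the 6 that can be at the lab module as the airlock pod arrives there on crossing 11 is 5 — never all 6.
So no plan with fewer than 13 crossings exists, and this one achieves 13:
1. Engineer goes to the lab module with Lev.  [the storage bay: Alma, Faye, Mina, Rhea, Sol | the lab module: Lev]
2. Engineer goes back to the storage bay alone.  [the storage bay: Alma, Faye, Mina, Rhea, Sol | the lab module: Lev]
3. Engineer goes to the lab module with Sol.  [the storage bay: Alma, Faye, Mina, Rhea | the lab module: Lev, Sol]
4. Engineer goes back to the storage bay alone.  [the storage bay: Alma, Faye, Mina, Rhea | the lab module: Lev, Sol]
5. Engineer goes to the lab module with Alma.  [the storage bay: Faye, Mina, Rhea | the lab module: Alma, Lev, Sol]
6. Engineer goes back to the storage bay alone.  [the storage bay: Faye, Mina, Rhea | the lab module: Alma, Lev, Sol]
7. Engineer goes to the lab module with Mina.  [the storage bay: Faye, Rhea | the lab module: Alma, Lev, Mina, Sol]
8. Engineer goes back to the storage bay alone.  [the storage bay: Faye, Rhea | the lab module: Alma, Lev, Mina, Sol]
9. Engineer goes to the lab module with Faye.  [the storage bay: Rhea | the lab module: Alma, Faye, Lev, Mina, Sol]
10. Engineer goes back to the storage bay with Lev.  [the storage bay: Lev, Rhea | the lab module: Alma, Faye, Mina, Sol]
11. Engineer goes to the lab module with Rhea.  [the storage bay: Lev | the lab module: Alma, Faye, Mina, Rhea, Sol]
12. Engineer goes back to the storage bay alone.  [the storage bay: Lev | the lab module: Alma, Faye, Mina, Rhea, Sol]
13. Engineer goes to the lab module with Lev.  [the storage bay: — | the lab module: Alma, Faye, Lev, Mina, Rhea, Sol]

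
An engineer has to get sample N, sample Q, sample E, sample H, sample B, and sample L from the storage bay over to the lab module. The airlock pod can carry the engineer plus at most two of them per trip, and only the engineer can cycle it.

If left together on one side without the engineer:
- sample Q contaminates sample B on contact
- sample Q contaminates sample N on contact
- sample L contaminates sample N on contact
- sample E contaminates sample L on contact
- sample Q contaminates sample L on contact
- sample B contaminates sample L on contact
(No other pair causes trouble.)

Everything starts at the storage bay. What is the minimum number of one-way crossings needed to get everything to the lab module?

Counting alone: the engineer can take at most 2 across per trip to the lab module, so moving all 6 needs at least 3 loaded trips out, with a return between consecutive ones — at least 5 crossings.
The safety rule pushes this higher. Following every safe sequence of crossings, the most of the 6 that can be at the lab module as the airlock pod arrives there on crossings 5, 7 is 4, 5 respectively — never all 6.
So no plan with fewer than 9 crossings exists, and this one achieves 9:
1. Engineer goes to the lab module with sample L and sample Q.
2. Engineer goes back to the storage bay with sample Q.
3. Engineer goes to the lab module with sample B and sample N.
4. Engineer goes back to the storage bay with sample L.
5. Engineer goes to the lab module with sample E and sample Q.
6. Engineer goes back to the storage bay with sample Q.
7. Engineer goes to the lab module with sample H and sample Q.
8. Engineer goes back to the storage bay with sample Q.
9. Engineer goes to the lab module with sample L and sample Q.

9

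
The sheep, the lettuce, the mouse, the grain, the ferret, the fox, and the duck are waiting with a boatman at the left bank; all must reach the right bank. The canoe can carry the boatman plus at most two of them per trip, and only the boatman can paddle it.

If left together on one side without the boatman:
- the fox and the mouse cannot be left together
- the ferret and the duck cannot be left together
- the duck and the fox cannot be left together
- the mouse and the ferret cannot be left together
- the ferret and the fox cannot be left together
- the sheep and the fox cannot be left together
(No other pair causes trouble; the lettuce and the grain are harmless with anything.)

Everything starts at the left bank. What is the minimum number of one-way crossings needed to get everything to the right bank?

Counting alone: the boatman can take at most 2 across per trip to the right bank, so moving all 7 needs at least 4 loaded trips out, with a return between consecutive ones — at least 7 crossings.
The safety rule pushes this higher. Following every safe sequence of crossings, the most of the 7 that can be at the right bank as the canoe arrives there on crossings 7, 9 is 5, 6 respectively — never all 7.
So no plan with fewer than 11 crossings exists, and this one achieves 11:
1. Boatman goes to the right bank with the ferret and the fox.
2. Boatman goes back to the left bank with the ferret.
3. Boatman goes to the right bank with the ferret and the sheep.
4. Boatman goes back to the left bank with the fox.
5. Boatman goes to the right bank with the fox and the lettuce.
6. Boatman goes back to the left bank with the fox.
7. Boatman goes to the right bank with the duck and the mouse.
8. Boatman goes back to the left bank with the ferret.
9. Boatman goes to the right bank with the ferret and the grain.
10. Boatman goes back to the left bank with the ferret.
11. Boatman goes to the right bank with the ferret and the fox.

11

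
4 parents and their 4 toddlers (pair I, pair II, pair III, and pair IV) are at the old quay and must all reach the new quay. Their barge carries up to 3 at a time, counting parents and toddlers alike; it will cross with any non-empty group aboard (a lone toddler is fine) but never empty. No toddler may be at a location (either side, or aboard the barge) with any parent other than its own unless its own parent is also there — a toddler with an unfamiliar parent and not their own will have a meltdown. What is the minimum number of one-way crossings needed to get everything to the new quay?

9

Counting alone: each trip to the new quay takes at most 3 across and each return brings at least 1 back, so after t trips out (and t−1 returns) at most 3t − (t−1) of the 8 are across; that first reaches 8 at t = 4, so at least 7 crossings are needed.
The safety rule pushes this higher. Following every safe sequence of crossings, the most of the 8 that can be at the new quay as the barge arrives there on crossing 7 is 7 — never all 8.
So no plan with fewer than 9 crossings exists, and this one achieves 9:
1. parent I and toddler I cross → the new quay.
2. parent I crosses ← the old quay.
3. parent I, parent II, and toddler II cross → the new quay.
4. parent I and toddler I cross ← the old quay.
5. parent I, parent III, and parent IV cross → the new quay.
6. toddler II crosses ← the old quay.
7. toddler I and toddler II cross → the new quay.
8. toddler I crosses ← the old quay.
9. toddler I, toddler III, and toddler IV cross → the new quay.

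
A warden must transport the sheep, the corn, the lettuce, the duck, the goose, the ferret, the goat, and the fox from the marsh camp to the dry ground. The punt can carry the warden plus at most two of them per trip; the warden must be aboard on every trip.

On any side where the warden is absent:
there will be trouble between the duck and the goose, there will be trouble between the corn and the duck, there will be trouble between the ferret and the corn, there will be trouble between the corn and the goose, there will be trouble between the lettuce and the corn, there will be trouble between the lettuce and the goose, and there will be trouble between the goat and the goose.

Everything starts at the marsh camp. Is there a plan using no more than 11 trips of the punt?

Counting alone: the warden can take at most 2 across per trip to the dry ground, so moving all 8 needs at least 4 loaded trips out, with a return between consecutive ones — at least 7 crossings.
The safety rule pushes this higher. Following every safe sequence of crossings, the most of the 8 that can be at the dry ground as the punt arrives there on crossings 7, 9, 11 is 5, 6, 7 respectively — never all 8.
So the move cannot be finished within 11 crossings. (The shortest complete plan takes 13:)
1. Warden goes to the dry ground with the corn and the goose.  [the marsh camp: the duck, the ferret, the fox, the goat, the lettuce, the sheep | the dry ground: the corn, the goose]
2. Warden goes back to the marsh camp with the corn.  [the marsh camp: the corn, the duck, the ferret, the fox, the goat, the lettuce, the sheep | the dry ground: the goose]
3. Warden goes to the dry ground with the corn and the sheep.  [the marsh camp: the duck, the ferret, the fox, the goat, the lettuce | the dry ground: the corn, the goose, the sheep]
4. Warden goes back to the marsh camp with the corn.  [the marsh camp: the corn, the duck, the ferret, the fox, the goat, the lettuce | the dry ground: the goose, the sheep]
5. Warden goes to the dry ground with the corn and the ferret.  [the marsh camp: the duck, the fox, the goat, the lettuce | the dry ground: the corn, the ferret, the goose, the sheep]
6. Warden goes back to the marsh camp with the corn.  [the marsh camp: the corn, the duck, the fox, the goat, the lettuce | the dry ground: the ferret, the goose, the sheep]
7. Warden goes to the dry ground with the corn and the fox.  [the marsh camp: the duck, the goat, the lettuce | the dry ground: the corn, the ferret, the fox, the goose, the sheep]
8. Warden goes back to the marsh camp with the corn.  [the marsh camp: the corn, the duck, the goat, the lettuce | the dry ground: the ferret, the fox, the goose, the sheep]
9. Warden goes to the dry ground with the duck and the lettuce.  [the marsh camp: the corn, the goat | the dry ground: the duck, the ferret, the fox, the goose, the lettuce, the sheep]
10. Warden goes back to the marsh camp with the goose.  [the marsh camp: the corn, the goat, the goose | the dry ground: the duck, the ferret, the fox, the lettuce, the sheep]
11. Warden goes to the dry ground with the corn and the goat.  [the marsh camp: the goose | the dry ground: the corn, the duck, the ferret, the fox, the goat, the lettuce, the sheep]
12. Warden goes back to the marsh camp with the corn.  [the marsh camp: the corn, the goose | the dry ground: the duck, the ferret, the fox, the goat, the lettuce, the sheep]
13. Warden goes to the dry ground with the corn and the goose.  [the marsh camp: — | the dry ground: the corn, the duck, the ferret, the fox, the goat, the goose, the lettuce, the sheep]

No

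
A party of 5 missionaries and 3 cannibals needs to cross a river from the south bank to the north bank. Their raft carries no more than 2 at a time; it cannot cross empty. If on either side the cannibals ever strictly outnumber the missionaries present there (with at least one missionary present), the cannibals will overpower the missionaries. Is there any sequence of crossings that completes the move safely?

Yes

1. 2 cannibals → the north bank.  (the south bank: 5M 1C; the north bank: 0M 2C)
2. 1 cannibal ← the south bank.  (the south bank: 5M 2C; the north bank: 0M 1C)
3. 2 cannibals → the north bank.  (the south bank: 5M 0C; the north bank: 0M 3C)
4. 1 cannibal ← the south bank.  (the south bank: 5M 1C; the north bank: 0M 2C)
5. 2 missionaries → the north bank.  (the south bank: 3M 1C; the north bank: 2M 2C)
6. 1 cannibal ← the south bank.  (the south bank: 3M 2C; the north bank: 2M 1C)
7. 1 missionary and 1 cannibal → the north bank.  (the south bank: 2M 1C; the north bank: 3M 2C)
8. 1 cannibal ← the south bank.  (the south bank: 2M 2C; the north bank: 3M 1C)
9. 2 cannibals → the north bank.  (the south bank: 2M 0C; the north bank: 3M 3C)
10. 1 cannibal ← the south bank.  (the south bank: 2M 1C; the north bank: 3M 2C)
11. 1 missionary and 1 cannibal → the north bank.  (the south bank: 1M 0C; the north bank: 4M 3C)
12. 1 cannibal ← the south bank.  (the south bank: 1M 1C; the north bank: 4M 2C)
13. 1 missionary and 1 cannibal → the north bank.  (the south bank: 0M 0C; the north bank: 5M 3C)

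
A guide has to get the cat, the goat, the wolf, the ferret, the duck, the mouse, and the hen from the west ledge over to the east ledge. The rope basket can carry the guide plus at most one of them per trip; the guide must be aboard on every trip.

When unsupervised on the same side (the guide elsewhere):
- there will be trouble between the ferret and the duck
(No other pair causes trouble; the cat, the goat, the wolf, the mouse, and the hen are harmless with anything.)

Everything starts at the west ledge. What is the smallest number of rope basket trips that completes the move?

13

Counting alone: the guide can take at most 1 across per trip to the east ledge, so moving all 7 needs at least 7 loaded trips out, with a return between consecutive ones — at least 13 crossings.
The plan below uses exactly 13 crossings, so it is optimal:
1. Guide goes to the east ledge with the ferret.  [the west ledge: the cat, the duck, the goat, the hen, the mouse, the wolf | the east ledge: the ferret]
2. Guide goes back to the west ledge alone.  [the west ledge: the cat, the duck, the goat, the hen, the mouse, the wolf | the east ledge: the ferret]
3. Guide goes to the east ledge with the cat.  [the west ledge: the duck, the goat, the hen, the mouse, the wolf | the east ledge: the cat, the ferret]
4. Guide goes back to the west ledge alone.  [the west ledge: the duck, the goat, the hen, the mouse, the wolf | the east ledge: the cat, the ferret]
5. Guide goes to the east ledge with the goat.  [the west ledge: the duck, the hen, the mouse, the wolf | the east ledge: the cat, the ferret, the goat]
6. Guide goes back to the west ledge alone.  [the west ledge: the duck, the hen, the mouse, the wolf | the east ledge: the cat, the ferret, the goat]
7. Guide goes to the east ledge with the wolf.  [the west ledge: the duck, the hen, the mouse | the east ledge: the cat, the ferret, the goat, the wolf]
8. Guide goes back to the west ledge alone.  [the west ledge: the duck, the hen, the mouse | the east ledge: the cat, the ferret, the goat, the wolf]
9. Guide goes to the east ledge with the mouse.  [the west ledge: the duck, the hen | the east ledge: the cat, the ferret, the goat, the mouse, the wolf]
10. Guide goes back to the west ledge alone.  [the west ledge: the duck, the hen | the east ledge: the cat, the ferret, the goat, the mouse, the wolf]
11. Guide goes to the east ledge with the hen.  [the west ledge: the duck | the east ledge: the cat, the ferret, the goat, the hen, the mouse, the wolf]
12. Guide goes back to the west ledge alone.  [the west ledge: the duck | the east ledge: the cat, the ferret, the goat, the hen, the mouse, the wolf]
13. Guide goes to the east ledge with the duck.  [the west ledge: — | the east ledge: the cat, the duck, the ferret, the goat, the hen, the mouse, the wolf]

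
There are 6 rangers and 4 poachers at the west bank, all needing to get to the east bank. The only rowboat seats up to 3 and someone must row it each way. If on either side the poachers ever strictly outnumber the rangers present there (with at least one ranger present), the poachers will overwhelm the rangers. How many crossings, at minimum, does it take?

Counting alone: each trip to the east bank takes at most 3 across and each return brings at least 1 back, so after t trips out (and t−1 returns) at most 3t − (t−1) of the 10 are across; that first reaches 10 at t = 5, so at least 9 crossings are needed.
The plan below uses exactly 9 crossings, so it is optimal:
1. 2 poachers → the east bank.  (the west bank: 6R 2P; the east bank: 0R 2P)
2. 1 poacher ← the west bank.  (the west bank: 6R 3P; the east bank: 0R 1P)
3. 3 poachers → the east bank.  (the west bank: 6R 0P; the east bank: 0R 4P)
4. 1 poacher ← the west bank.  (the west bank: 6R 1P; the east bank: 0R 3P)
5. 3 rangers → the east bank.  (the west bank: 3R 1P; the east bank: 3R 3P)
6. 1 poacher ← the west bank.  (the west bank: 3R 2P; the east bank: 3R 2P)
7. 1 ranger and 2 poachers → the east bank.  (the west bank: 2R 0P; the east bank: 4R 4P)
8. 1 poacher ← the west bank.  (the west bank: 2R 1P; the east bank: 4R 3P)
9. 2 rangers and 1 poacher → the east bank.  (the west bank: 0R 0P; the east bank: 6R 4P)

9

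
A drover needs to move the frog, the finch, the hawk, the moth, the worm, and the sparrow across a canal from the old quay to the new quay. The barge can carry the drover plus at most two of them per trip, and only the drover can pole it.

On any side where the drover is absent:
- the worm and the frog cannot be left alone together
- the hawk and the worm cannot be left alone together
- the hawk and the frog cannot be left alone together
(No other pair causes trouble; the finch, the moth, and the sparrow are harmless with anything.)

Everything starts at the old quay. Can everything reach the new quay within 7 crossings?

No

Counting alone: the drover can take at most 2 across per trip to the new quay, so moving all 6 needs at least 3 loaded trips out, with a return between consecutive ones — at least 5 crossings.
The safety rule pushes this higher. Following every safe sequence of crossings, the most of the 6 that can be at the new quay as the barge arrives there on crossings 5, 7 is 4, 5 respectively — never all 6.
So the move cannot be finished within 7 crossings. (The shortest complete plan takes 9:)
1. Drover goes to the new quay with the frog and the hawk.  [the old quay: the finch, the moth, the sparrow, the worm | the new quay: the frog, the hawk]
2. Drover goes back to the old quay with the frog.  [the old quay: the finch, the frog, the moth, the sparrow, the worm | the new quay: the hawk]
3. Drover goes to the new quay with the finch and the frog.  [the old quay: the moth, the sparrow, the worm | the new quay: the finch, the frog, the hawk]
4. Drover goes back to the old quay with the frog.  [the old quay: the frog, the moth, the sparrow, the worm | the new quay: the finch, the hawk]
5. Drover goes to the new quay with the frog and the moth.  [the old quay: the sparrow, the worm | the new quay: the finch, the frog, the hawk, the moth]
6. Drover goes back to the old quay with the frog.  [the old quay: the frog, the sparrow, the worm | the new quay: the finch, the hawk, the moth]
7. Drover goes to the new quay with the frog and the sparrow.  [the old quay: the worm | the new quay: the finch, the frog, the hawk, the moth, the sparrow]
8. Drover goes back to the old quay with the frog.  [the old quay: the frog, the worm | the new quay: the finch, the hawk, the moth, the sparrow]
9. Drover goes to the new quay with the frog and the worm.  [the old quay: — | the new quay: the finch, the frog, the hawk, the moth, the sparrow, the worm]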